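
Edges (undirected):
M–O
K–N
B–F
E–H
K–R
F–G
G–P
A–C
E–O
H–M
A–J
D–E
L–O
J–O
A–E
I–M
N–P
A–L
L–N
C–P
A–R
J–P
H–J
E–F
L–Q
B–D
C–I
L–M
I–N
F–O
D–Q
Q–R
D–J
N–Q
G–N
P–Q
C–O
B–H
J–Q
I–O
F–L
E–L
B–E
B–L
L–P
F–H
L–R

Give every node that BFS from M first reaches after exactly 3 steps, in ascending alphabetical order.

Level 0: M
Level 1: H, I, L, O
Level 2: A, B, C, E, F, J, N, P, Q, R
Level 3: D, G, K

D, G, K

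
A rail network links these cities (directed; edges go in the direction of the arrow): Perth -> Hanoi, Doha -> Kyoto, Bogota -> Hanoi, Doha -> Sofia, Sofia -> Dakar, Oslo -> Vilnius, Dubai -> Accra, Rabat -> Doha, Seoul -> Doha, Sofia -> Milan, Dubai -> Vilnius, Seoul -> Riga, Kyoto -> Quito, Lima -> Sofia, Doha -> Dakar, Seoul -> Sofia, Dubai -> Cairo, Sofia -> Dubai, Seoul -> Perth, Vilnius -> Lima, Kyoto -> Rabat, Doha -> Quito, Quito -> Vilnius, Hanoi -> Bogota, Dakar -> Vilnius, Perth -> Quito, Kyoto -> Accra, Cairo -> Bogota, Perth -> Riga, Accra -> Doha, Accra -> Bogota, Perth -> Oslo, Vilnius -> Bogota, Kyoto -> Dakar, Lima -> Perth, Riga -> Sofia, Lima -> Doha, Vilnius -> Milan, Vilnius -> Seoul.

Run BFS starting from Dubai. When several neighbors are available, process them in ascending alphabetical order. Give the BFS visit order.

Visit Dubai; enqueue Accra, Cairo, Vilnius → queue [Accra, Cairo, Vilnius]
Visit Accra; enqueue Bogota, Doha → queue [Cairo, Vilnius, Bogota, Doha]
Visit Cairo → queue [Vilnius, Bogota, Doha]
Visit Vilnius; enqueue Lima, Milan, Seoul → queue [Bogota, Doha, Lima, Milan, Seoul]
Visit Bogota; enqueue Hanoi → queue [Doha, Lima, Milan, Seoul, Hanoi]
Visit Doha; enqueue Dakar, Kyoto, Quito, Sofia → queue [Lima, Milan, Seoul, Hanoi, Dakar, Kyoto, Quito, Sofia]
Visit Lima; enqueue Perth → queue [Milan, Seoul, Hanoi, Dakar, Kyoto, Quito, Sofia, Perth]
Visit Milan → queue [Seoul, Hanoi, Dakar, Kyoto, Quito, Sofia, Perth]
Visit Seoul; enqueue Riga → queue [Hanoi, Dakar, Kyoto, Quito, Sofia, Perth, Riga]
Visit Hanoi → queue [Dakar, Kyoto, Quito, Sofia, Perth, Riga]
Visit Dakar → queue [Kyoto, Quito, Sofia, Perth, Riga]
Visit Kyoto; enqueue Rabat → queue [Quito, Sofia, Perth, Riga, Rabat]
Visit Quito → queue [Sofia, Perth, Riga, Rabat]
Visit Sofia → queue [Perth, Riga, Rabat]
Visit Perth; enqueue Oslo → queue [Riga, Rabat, Oslo]
Visit Riga → queue [Rabat, Oslo]
Visit Rabat → queue [Oslo]
Visit Oslo → queue []

Dubai, Accra, Cairo, Vilnius, Bogota, Doha, Lima, Milan, Seoul, Hanoi, Dakar, Kyoto, Quito, Sofia, Perth, Riga, Rabat, Oslo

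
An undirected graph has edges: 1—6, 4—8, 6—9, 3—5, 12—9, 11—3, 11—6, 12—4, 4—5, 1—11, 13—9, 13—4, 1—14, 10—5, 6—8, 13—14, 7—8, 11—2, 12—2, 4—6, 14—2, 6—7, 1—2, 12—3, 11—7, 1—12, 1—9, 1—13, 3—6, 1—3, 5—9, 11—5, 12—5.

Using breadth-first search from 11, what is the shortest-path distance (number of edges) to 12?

2

Level 0: 11
Level 1: 1, 2, 3, 5, 6, 7
Level 2: 4, 8, 9, 10, 12, 13, 14
12 first appears at level 2.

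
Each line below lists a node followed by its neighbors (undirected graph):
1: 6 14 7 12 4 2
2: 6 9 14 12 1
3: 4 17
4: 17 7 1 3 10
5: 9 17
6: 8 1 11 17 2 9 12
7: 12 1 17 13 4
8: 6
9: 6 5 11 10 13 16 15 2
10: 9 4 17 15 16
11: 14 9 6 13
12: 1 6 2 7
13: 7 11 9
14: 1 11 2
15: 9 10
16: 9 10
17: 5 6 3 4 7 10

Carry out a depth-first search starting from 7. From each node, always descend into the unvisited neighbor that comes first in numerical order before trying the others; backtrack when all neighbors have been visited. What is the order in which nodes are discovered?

7 1 2 6 8 9 5 17 3 4 10 15 16 11 13 14 12

Visit 7
7 → 1
1 → 2
2 → 6
6 → 8
6 → 9
9 → 5
5 → 17
17 → 3
3 → 4
4 → 10
10 → 15
10 → 16
9 → 11
11 → 13
11 → 14
6 → 12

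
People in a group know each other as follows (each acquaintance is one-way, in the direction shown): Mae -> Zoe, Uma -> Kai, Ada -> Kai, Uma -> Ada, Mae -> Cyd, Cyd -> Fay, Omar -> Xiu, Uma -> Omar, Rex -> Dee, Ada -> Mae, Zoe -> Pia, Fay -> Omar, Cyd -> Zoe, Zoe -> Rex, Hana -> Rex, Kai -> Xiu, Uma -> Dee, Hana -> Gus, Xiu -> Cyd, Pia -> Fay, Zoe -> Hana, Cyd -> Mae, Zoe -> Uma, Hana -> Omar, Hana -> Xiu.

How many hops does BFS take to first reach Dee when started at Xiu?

Level 0: Xiu
Level 1: Cyd
Level 2: Fay, Mae, Zoe
Level 3: Hana, Omar, Pia, Rex, Uma
Level 4: Ada, Dee, Gus, Kai
Dee first appears at level 4.

4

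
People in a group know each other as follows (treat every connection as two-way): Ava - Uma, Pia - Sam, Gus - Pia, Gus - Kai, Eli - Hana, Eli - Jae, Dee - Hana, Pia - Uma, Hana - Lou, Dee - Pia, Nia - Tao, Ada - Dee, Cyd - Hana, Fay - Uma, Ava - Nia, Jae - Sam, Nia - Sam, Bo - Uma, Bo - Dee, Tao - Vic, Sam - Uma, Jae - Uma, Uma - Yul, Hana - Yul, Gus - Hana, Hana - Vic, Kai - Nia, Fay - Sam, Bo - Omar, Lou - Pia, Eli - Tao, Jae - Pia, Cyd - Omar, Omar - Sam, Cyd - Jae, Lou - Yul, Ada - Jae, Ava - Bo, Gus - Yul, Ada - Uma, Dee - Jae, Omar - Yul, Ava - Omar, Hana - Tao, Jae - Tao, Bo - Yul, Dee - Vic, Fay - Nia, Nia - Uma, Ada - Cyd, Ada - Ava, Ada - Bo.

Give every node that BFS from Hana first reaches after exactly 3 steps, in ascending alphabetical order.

Ava, Fay, Sam

Level 0: Hana
Level 1: Cyd, Dee, Eli, Gus, Lou, Tao, Vic, Yul
Level 2: Ada, Bo, Jae, Kai, Nia, Omar, Pia, Uma
Level 3: Ava, Fay, Sam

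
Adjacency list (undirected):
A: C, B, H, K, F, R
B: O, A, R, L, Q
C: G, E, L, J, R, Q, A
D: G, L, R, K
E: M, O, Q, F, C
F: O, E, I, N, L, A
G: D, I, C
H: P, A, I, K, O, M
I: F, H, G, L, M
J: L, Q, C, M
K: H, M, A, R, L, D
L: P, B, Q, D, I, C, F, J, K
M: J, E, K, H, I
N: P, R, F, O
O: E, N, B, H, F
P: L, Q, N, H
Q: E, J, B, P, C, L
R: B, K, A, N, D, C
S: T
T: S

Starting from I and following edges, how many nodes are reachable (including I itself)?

BFS from I visits: I, F, G, H, L, M, A, E, N, O, C, D, K, P, B, J, Q, R
Reachable nodes: 18 of 20 total.

18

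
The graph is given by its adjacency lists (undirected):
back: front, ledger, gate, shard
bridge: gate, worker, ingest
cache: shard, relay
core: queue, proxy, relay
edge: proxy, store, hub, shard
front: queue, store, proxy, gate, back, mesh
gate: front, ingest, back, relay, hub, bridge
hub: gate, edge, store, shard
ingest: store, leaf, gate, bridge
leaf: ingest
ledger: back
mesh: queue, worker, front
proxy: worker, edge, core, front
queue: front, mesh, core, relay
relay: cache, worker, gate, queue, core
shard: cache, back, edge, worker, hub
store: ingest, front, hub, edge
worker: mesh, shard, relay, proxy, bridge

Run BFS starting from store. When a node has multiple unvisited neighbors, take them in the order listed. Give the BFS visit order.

Visit store; enqueue ingest, front, hub, edge → queue [ingest, front, hub, edge]
Visit ingest; enqueue leaf, gate, bridge → queue [front, hub, edge, leaf, gate, bridge]
Visit front; enqueue queue, proxy, back, mesh → queue [hub, edge, leaf, gate, bridge, queue, proxy, back, mesh]
Visit hub; enqueue shard → queue [edge, leaf, gate, bridge, queue, proxy, back, mesh, shard]
Visit edge → queue [leaf, gate, bridge, queue, proxy, back, mesh, shard]
Visit leaf → queue [gate, bridge, queue, proxy, back, mesh, shard]
Visit gate; enqueue relay → queue [bridge, queue, proxy, back, mesh, shard, relay]
Visit bridge; enqueue worker → queue [queue, proxy, back, mesh, shard, relay, worker]
Visit queue; enqueue core → queue [proxy, back, mesh, shard, relay, worker, core]
Visit proxy → queue [back, mesh, shard, relay, worker, core]
Visit back; enqueue ledger → queue [mesh, shard, relay, worker, core, ledger]
Visit mesh → queue [shard, relay, worker, core, ledger]
Visit shard; enqueue cache → queue [relay, worker, core, ledger, cache]
Visit relay → queue [worker, core, ledger, cache]
Visit worker → queue [core, ledger, cache]
Visit core → queue [ledger, cache]
Visit ledger → queue [cache]
Visit cache → queue []

store -> ingest -> front -> hub -> edge -> leaf -> gate -> bridge -> queue -> proxy -> back -> mesh -> shard -> relay -> worker -> core -> ledger -> cache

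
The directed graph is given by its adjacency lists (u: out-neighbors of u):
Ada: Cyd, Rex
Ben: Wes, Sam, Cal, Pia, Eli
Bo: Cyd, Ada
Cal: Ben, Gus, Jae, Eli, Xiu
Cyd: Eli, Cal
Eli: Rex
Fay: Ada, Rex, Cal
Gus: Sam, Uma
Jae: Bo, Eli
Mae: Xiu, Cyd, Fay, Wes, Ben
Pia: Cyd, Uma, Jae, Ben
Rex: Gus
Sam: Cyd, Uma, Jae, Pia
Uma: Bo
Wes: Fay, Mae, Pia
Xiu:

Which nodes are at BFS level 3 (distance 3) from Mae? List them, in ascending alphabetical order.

Level 0: Mae
Level 1: Ben, Cyd, Fay, Wes, Xiu
Level 2: Ada, Cal, Eli, Pia, Rex, Sam
Level 3: Gus, Jae, Uma
Level 4: Bo

Gus, Jae, Uma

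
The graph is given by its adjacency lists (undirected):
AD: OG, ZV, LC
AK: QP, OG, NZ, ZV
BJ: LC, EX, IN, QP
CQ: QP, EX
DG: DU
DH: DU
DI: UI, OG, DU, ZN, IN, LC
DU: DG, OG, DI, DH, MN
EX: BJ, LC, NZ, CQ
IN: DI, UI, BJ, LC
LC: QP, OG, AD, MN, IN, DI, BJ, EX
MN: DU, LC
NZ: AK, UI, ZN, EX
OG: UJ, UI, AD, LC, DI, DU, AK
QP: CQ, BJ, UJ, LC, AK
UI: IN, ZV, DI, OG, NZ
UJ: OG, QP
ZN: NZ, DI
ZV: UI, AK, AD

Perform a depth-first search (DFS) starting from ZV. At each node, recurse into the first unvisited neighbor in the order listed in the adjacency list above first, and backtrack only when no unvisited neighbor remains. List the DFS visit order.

ZV -> UI -> IN -> DI -> OG -> UJ -> QP -> CQ -> EX -> BJ -> LC -> AD -> MN -> DU -> DG -> DH -> NZ -> AK -> ZN

Visit ZV
ZV → UI
UI → IN
IN → DI
DI → OG
OG → UJ
UJ → QP
QP → CQ
CQ → EX
EX → BJ
BJ → LC
LC → AD
LC → MN
MN → DU
DU → DG
DU → DH
EX → NZ
NZ → AK
NZ → ZN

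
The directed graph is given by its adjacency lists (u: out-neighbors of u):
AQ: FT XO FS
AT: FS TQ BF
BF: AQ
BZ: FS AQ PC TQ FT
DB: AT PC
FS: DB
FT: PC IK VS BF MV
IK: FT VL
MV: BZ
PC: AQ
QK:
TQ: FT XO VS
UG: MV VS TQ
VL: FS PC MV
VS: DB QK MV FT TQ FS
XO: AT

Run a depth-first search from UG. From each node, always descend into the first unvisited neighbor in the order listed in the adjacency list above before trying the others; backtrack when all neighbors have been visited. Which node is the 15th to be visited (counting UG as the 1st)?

QK

Visit UG
UG → MV
MV → BZ
BZ → FS
FS → DB
DB → AT
AT → TQ
TQ → FT
FT → PC
PC → AQ
AQ → XO
FT → IK
IK → VL
FT → VS
VS → QK
FT → BF

Visit order: UG, MV, BZ, FS, DB, AT, TQ, FT, PC, AQ, XO, IK, VL, VS, QK, BF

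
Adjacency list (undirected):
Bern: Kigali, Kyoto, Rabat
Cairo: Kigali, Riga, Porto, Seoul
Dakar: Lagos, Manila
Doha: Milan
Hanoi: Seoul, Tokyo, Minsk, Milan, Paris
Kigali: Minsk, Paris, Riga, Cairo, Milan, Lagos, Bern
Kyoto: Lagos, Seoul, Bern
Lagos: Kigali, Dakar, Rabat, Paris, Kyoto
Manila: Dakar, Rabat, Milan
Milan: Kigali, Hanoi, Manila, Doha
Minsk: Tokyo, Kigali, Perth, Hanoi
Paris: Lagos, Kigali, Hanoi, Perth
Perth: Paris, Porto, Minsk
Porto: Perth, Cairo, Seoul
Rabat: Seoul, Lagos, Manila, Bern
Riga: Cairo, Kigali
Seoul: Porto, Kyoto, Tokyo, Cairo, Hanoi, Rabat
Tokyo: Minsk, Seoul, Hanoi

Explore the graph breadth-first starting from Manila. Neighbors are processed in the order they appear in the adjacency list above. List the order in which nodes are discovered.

Manila, Dakar, Rabat, Milan, Lagos, Seoul, Bern, Kigali, Hanoi, Doha, Paris, Kyoto, Porto, Tokyo, Cairo, Minsk, Riga, Perth

Visit Manila; enqueue Dakar, Rabat, Milan → queue [Dakar, Rabat, Milan]
Visit Dakar; enqueue Lagos → queue [Rabat, Milan, Lagos]
Visit Rabat; enqueue Seoul, Bern → queue [Milan, Lagos, Seoul, Bern]
Visit Milan; enqueue Kigali, Hanoi, Doha → queue [Lagos, Seoul, Bern, Kigali, Hanoi, Doha]
Visit Lagos; enqueue Paris, Kyoto → queue [Seoul, Bern, Kigali, Hanoi, Doha, Paris, Kyoto]
Visit Seoul; enqueue Porto, Tokyo, Cairo → queue [Bern, Kigali, Hanoi, Doha, Paris, Kyoto, Porto, Tokyo, Cairo]
Visit Bern → queue [Kigali, Hanoi, Doha, Paris, Kyoto, Porto, Tokyo, Cairo]
Visit Kigali; enqueue Minsk, Riga → queue [Hanoi, Doha, Paris, Kyoto, Porto, Tokyo, Cairo, Minsk, Riga]
Visit Hanoi → queue [Doha, Paris, Kyoto, Porto, Tokyo, Cairo, Minsk, Riga]
Visit Doha → queue [Paris, Kyoto, Porto, Tokyo, Cairo, Minsk, Riga]
Visit Paris; enqueue Perth → queue [Kyoto, Porto, Tokyo, Cairo, Minsk, Riga, Perth]
Visit Kyoto → queue [Porto, Tokyo, Cairo, Minsk, Riga, Perth]
Visit Porto → queue [Tokyo, Cairo, Minsk, Riga, Perth]
Visit Tokyo → queue [Cairo, Minsk, Riga, Perth]
Visit Cairo → queue [Minsk, Riga, Perth]
Visit Minsk → queue [Riga, Perth]
Visit Riga → queue [Perth]
Visit Perth → queue []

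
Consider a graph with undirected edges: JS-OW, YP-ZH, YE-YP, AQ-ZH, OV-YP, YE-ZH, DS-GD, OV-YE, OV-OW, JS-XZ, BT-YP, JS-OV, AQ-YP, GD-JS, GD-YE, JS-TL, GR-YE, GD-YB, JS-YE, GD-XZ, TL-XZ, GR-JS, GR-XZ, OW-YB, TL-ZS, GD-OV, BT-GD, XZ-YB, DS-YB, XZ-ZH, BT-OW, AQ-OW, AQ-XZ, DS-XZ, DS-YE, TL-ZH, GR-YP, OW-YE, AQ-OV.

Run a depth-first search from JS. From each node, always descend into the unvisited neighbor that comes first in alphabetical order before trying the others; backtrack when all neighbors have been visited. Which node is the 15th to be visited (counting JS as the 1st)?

YB

Visit JS
JS → GD
GD → BT
BT → OW
OW → AQ
AQ → OV
OV → YE
YE → DS
DS → XZ
XZ → GR
GR → YP
YP → ZH
ZH → TL
TL → ZS
XZ → YB

Visit order: JS, GD, BT, OW, AQ, OV, YE, DS, XZ, GR, YP, ZH, TL, ZS, YB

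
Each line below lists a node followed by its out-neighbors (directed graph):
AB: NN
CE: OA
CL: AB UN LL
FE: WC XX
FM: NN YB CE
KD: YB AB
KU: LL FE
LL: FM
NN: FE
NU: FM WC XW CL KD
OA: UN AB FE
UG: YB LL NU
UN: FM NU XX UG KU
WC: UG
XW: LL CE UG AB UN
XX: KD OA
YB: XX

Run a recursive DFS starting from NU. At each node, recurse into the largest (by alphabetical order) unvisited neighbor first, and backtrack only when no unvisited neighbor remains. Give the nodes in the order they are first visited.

Visit NU
NU → XW
XW → UN
UN → XX
XX → OA
OA → FE
FE → WC
WC → UG
UG → YB
UG → LL
LL → FM
FM → NN
FM → CE
OA → AB
XX → KD
UN → KU
NU → CL

NU, XW, UN, XX, OA, FE, WC, UG, YB, LL, FM, NN, CE, AB, KD, KU, CL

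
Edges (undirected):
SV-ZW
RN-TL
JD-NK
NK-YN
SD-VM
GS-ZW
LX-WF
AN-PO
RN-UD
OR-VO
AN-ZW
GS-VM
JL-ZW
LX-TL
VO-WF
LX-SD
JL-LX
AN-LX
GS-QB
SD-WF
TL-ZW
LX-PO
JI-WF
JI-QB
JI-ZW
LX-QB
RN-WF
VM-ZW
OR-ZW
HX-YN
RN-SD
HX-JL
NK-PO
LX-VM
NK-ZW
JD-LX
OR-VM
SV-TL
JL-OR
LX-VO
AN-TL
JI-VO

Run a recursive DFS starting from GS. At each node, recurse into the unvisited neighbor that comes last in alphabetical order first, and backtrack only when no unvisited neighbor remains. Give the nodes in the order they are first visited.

Visit GS
GS → ZW
ZW → VM
VM → SD
SD → WF
WF → VO
VO → OR
OR → JL
JL → LX
LX → TL
TL → SV
TL → RN
RN → UD
TL → AN
AN → PO
PO → NK
NK → YN
YN → HX
NK → JD
LX → QB
QB → JI

GS, ZW, VM, SD, WF, VO, OR, JL, LX, TL, SV, RN, UD, AN, PO, NK, YN, HX, JD, QB, JI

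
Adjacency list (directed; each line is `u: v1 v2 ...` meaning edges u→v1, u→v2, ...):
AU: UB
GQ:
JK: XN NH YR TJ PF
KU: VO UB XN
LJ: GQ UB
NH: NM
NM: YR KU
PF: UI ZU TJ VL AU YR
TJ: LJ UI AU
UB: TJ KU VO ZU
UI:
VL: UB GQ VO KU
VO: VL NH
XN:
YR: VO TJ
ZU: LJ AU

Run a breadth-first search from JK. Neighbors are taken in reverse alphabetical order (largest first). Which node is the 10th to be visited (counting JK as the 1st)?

Visit JK; enqueue YR, XN, TJ, PF, NH → queue [YR, XN, TJ, PF, NH]
Visit YR; enqueue VO → queue [XN, TJ, PF, NH, VO]
Visit XN → queue [TJ, PF, NH, VO]
Visit TJ; enqueue UI, LJ, AU → queue [PF, NH, VO, UI, LJ, AU]
Visit PF; enqueue ZU, VL → queue [NH, VO, UI, LJ, AU, ZU, VL]
Visit NH; enqueue NM → queue [VO, UI, LJ, AU, ZU, VL, NM]
Visit VO → queue [UI, LJ, AU, ZU, VL, NM]
Visit UI → queue [LJ, AU, ZU, VL, NM]
Visit LJ; enqueue UB, GQ → queue [AU, ZU, VL, NM, UB, GQ]
Visit AU → queue [ZU, VL, NM, UB, GQ]
Visit ZU → queue [VL, NM, UB, GQ]
Visit VL; enqueue KU → queue [NM, UB, GQ, KU]
Visit NM → queue [UB, GQ, KU]
Visit UB → queue [GQ, KU]
Visit GQ → queue [KU]
Visit KU → queue []

Visit order: JK, YR, XN, TJ, PF, NH, VO, UI, LJ, AU, ZU, VL, NM, UB, GQ, KU

AU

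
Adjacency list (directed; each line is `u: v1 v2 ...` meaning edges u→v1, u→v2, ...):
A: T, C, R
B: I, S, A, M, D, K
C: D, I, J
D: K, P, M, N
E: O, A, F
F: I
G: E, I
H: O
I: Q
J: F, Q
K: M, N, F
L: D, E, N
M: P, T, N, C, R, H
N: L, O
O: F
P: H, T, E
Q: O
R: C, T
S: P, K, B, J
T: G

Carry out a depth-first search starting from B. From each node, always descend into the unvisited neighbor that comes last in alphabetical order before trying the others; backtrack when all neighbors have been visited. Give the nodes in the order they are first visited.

Visit B
B → S
S → P
P → T
T → G
G → I
I → Q
Q → O
O → F
G → E
E → A
A → R
R → C
C → J
C → D
D → N
N → L
D → M
M → H
D → K

B, S, P, T, G, I, Q, O, F, E, A, R, C, J, D, N, L, M, H, K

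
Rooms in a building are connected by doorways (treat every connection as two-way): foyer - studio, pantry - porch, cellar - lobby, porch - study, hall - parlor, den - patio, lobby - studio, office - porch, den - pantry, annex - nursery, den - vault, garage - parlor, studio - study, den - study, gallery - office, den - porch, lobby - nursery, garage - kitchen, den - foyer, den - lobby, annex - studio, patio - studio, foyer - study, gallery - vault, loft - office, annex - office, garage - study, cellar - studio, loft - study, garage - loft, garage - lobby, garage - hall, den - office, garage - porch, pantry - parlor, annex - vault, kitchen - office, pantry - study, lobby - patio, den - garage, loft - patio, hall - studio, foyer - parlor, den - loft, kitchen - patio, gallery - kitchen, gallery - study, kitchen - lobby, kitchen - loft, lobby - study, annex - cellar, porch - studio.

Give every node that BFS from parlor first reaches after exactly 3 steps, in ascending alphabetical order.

annex, cellar, gallery, nursery, office, patio, vault

Level 0: parlor
Level 1: foyer, garage, hall, pantry
Level 2: den, kitchen, lobby, loft, porch, studio, study
Level 3: annex, cellar, gallery, nursery, office, patio, vault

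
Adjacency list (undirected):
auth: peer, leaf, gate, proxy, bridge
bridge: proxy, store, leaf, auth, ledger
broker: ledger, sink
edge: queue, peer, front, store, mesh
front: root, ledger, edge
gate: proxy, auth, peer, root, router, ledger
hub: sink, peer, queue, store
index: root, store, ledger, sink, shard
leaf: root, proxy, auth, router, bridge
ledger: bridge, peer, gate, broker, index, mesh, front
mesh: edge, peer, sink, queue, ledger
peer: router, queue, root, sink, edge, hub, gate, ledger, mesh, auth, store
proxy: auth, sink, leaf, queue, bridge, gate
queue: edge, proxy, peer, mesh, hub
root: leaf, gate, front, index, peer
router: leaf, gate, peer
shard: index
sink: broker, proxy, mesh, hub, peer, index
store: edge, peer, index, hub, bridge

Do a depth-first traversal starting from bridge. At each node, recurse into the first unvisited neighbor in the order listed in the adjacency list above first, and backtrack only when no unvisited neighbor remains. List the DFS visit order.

Visit bridge
bridge → proxy
proxy → auth
auth → peer
peer → router
router → leaf
leaf → root
root → gate
gate → ledger
ledger → broker
broker → sink
sink → mesh
mesh → edge
edge → queue
queue → hub
hub → store
store → index
index → shard
edge → front

bridge, proxy, auth, peer, router, leaf, root, gate, ledger, broker, sink, mesh, edge, queue, hub, store, index, shard, front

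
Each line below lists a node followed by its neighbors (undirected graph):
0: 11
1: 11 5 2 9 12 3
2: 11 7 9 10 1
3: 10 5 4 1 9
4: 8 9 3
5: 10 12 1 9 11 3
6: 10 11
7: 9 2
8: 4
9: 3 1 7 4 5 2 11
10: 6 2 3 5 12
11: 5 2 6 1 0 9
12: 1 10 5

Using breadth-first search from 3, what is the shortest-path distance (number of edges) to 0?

Level 0: 3
Level 1: 1, 4, 5, 9, 10
Level 2: 2, 6, 7, 8, 11, 12
Level 3: 0
0 first appears at level 3.

3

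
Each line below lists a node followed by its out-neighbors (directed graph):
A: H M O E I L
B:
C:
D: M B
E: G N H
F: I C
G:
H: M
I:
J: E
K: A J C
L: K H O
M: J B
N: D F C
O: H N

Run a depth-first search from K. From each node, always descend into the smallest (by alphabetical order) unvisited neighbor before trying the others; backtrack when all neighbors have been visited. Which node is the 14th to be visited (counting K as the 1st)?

L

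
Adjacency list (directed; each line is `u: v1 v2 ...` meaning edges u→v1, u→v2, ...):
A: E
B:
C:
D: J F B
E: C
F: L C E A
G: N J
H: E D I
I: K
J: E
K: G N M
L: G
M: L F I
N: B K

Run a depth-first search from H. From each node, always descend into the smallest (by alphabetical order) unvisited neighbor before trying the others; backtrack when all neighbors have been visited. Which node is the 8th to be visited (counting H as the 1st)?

L

Visit H
H → D
D → B
D → F
F → A
A → E
E → C
F → L
L → G
G → J
G → N
N → K
K → M
M → I

Visit order: H, D, B, F, A, E, C, L, G, J, N, K, M, I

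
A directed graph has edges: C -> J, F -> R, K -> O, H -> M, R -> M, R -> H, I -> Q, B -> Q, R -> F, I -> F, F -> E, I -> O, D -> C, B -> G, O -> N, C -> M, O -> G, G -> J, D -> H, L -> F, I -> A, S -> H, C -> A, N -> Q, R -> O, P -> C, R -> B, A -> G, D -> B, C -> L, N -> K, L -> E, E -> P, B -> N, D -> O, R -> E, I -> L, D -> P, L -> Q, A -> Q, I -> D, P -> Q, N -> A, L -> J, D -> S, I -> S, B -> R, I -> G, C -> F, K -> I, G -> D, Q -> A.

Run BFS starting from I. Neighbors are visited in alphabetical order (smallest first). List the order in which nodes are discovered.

I A D F G L O Q S B C H P E R J N M K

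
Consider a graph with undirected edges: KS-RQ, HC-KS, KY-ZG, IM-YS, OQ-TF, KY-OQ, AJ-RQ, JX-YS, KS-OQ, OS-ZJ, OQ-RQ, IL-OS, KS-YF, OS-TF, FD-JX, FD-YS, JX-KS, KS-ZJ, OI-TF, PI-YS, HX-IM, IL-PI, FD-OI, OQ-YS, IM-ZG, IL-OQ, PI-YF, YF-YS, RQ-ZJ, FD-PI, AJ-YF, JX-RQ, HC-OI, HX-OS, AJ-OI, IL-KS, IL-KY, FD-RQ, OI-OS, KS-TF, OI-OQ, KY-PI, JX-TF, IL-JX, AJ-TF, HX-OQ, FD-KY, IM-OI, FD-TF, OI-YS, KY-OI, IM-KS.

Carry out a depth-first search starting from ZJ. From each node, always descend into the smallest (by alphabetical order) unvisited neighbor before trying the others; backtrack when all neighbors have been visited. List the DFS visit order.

Visit ZJ
ZJ → KS
KS → HC
HC → OI
OI → AJ
AJ → RQ
RQ → FD
FD → JX
JX → IL
IL → KY
KY → OQ
OQ → HX
HX → IM
IM → YS
YS → PI
PI → YF
IM → ZG
HX → OS
OS → TF

ZJ → KS → HC → OI → AJ → RQ → FD → JX → IL → KY → OQ → HX → IM → YS → PI → YF → ZG → OS → TF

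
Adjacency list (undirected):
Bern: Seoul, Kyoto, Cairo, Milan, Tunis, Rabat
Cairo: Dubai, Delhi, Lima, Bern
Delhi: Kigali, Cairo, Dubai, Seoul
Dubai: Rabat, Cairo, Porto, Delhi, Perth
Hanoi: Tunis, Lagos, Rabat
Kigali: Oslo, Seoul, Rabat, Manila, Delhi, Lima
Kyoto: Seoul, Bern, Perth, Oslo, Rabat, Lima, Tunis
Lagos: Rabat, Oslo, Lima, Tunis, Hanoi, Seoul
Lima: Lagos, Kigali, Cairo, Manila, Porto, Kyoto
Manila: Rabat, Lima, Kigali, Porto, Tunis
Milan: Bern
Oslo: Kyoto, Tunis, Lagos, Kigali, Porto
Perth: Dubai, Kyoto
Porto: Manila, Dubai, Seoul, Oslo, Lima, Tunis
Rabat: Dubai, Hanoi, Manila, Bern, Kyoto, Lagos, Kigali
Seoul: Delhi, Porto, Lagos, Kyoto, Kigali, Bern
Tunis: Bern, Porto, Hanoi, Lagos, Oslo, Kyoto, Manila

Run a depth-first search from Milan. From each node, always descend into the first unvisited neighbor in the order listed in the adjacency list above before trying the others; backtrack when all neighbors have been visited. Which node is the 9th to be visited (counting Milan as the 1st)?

Dubai

Visit Milan
Milan → Bern
Bern → Seoul
Seoul → Delhi
Delhi → Kigali
Kigali → Oslo
Oslo → Kyoto
Kyoto → Perth
Perth → Dubai
Dubai → Rabat
Rabat → Hanoi
Hanoi → Tunis
Tunis → Porto
Porto → Manila
Manila → Lima
Lima → Lagos
Lima → Cairo

Visit order: Milan, Bern, Seoul, Delhi, Kigali, Oslo, Kyoto, Perth, Dubai, Rabat, Hanoi, Tunis, Porto, Manila, Lima, Lagos, Cairo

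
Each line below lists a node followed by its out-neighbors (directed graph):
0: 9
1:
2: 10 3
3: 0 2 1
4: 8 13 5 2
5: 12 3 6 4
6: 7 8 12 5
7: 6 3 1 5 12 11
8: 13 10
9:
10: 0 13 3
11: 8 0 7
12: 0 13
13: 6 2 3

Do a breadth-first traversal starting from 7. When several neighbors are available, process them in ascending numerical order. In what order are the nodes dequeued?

Visit 7; enqueue 1, 3, 5, 6, 11, 12 → queue [1, 3, 5, 6, 11, 12]
Visit 1 → queue [3, 5, 6, 11, 12]
Visit 3; enqueue 0, 2 → queue [5, 6, 11, 12, 0, 2]
Visit 5; enqueue 4 → queue [6, 11, 12, 0, 2, 4]
Visit 6; enqueue 8 → queue [11, 12, 0, 2, 4, 8]
Visit 11 → queue [12, 0, 2, 4, 8]
Visit 12; enqueue 13 → queue [0, 2, 4, 8, 13]
Visit 0; enqueue 9 → queue [2, 4, 8, 13, 9]
Visit 2; enqueue 10 → queue [4, 8, 13, 9, 10]
Visit 4 → queue [8, 13, 9, 10]
Visit 8 → queue [13, 9, 10]
Visit 13 → queue [9, 10]
Visit 9 → queue [10]
Visit 10 → queue []

7, 1, 3, 5, 6, 11, 12, 0, 2, 4, 8, 13, 9, 10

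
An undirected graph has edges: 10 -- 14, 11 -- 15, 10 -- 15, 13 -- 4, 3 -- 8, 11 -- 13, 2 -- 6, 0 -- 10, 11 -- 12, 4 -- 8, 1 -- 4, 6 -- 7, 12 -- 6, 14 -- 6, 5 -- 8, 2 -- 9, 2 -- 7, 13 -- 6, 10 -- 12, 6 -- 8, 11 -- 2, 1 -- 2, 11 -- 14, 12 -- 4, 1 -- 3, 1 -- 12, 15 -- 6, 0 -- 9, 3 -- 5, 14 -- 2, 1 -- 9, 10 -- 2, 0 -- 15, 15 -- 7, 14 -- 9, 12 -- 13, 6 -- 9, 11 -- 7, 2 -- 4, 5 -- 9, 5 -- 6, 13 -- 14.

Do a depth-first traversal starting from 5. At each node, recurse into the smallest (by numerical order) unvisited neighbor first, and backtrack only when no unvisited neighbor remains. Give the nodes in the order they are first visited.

Visit 5
5 → 3
3 → 1
1 → 2
2 → 4
4 → 8
8 → 6
6 → 7
7 → 11
11 → 12
12 → 10
10 → 0
0 → 9
9 → 14
14 → 13
0 → 15

5 -> 3 -> 1 -> 2 -> 4 -> 8 -> 6 -> 7 -> 11 -> 12 -> 10 -> 0 -> 9 -> 14 -> 13 -> 15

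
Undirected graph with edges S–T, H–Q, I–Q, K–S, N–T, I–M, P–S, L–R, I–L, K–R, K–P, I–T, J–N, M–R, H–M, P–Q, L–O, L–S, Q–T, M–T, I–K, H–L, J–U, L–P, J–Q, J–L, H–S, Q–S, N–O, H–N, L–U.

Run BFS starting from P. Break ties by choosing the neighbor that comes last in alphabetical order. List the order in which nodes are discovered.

P → S → Q → L → K → T → H → J → I → U → R → O → N → M

Visit P; enqueue S, Q, L, K → queue [S, Q, L, K]
Visit S; enqueue T, H → queue [Q, L, K, T, H]
Visit Q; enqueue J, I → queue [L, K, T, H, J, I]
Visit L; enqueue U, R, O → queue [K, T, H, J, I, U, R, O]
Visit K → queue [T, H, J, I, U, R, O]
Visit T; enqueue N, M → queue [H, J, I, U, R, O, N, M]
Visit H → queue [J, I, U, R, O, N, M]
Visit J → queue [I, U, R, O, N, M]
Visit I → queue [U, R, O, N, M]
Visit U → queue [R, O, N, M]
Visit R → queue [O, N, M]
Visit O → queue [N, M]
Visit N → queue [M]
Visit M → queue []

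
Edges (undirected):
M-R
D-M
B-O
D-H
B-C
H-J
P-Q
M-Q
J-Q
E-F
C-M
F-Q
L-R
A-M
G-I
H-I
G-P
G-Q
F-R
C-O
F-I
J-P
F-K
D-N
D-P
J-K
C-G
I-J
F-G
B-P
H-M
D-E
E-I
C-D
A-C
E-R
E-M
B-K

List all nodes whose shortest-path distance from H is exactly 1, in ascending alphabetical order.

Level 0: H
Level 1: D, I, J, M
Level 2: A, C, E, F, G, K, N, P, Q, R
Level 3: B, L, O

D, I, J, M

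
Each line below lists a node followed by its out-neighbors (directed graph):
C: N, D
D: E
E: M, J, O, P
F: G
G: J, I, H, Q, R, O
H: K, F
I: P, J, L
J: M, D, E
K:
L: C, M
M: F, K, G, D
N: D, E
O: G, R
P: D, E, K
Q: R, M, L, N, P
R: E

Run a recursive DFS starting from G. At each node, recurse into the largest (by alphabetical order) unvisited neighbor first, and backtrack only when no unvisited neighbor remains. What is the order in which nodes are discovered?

Visit G
G → R
R → E
E → P
P → K
P → D
E → O
E → M
M → F
E → J
G → Q
Q → N
Q → L
L → C
G → I
G → H

G, R, E, P, K, D, O, M, F, J, Q, N, L, C, I, H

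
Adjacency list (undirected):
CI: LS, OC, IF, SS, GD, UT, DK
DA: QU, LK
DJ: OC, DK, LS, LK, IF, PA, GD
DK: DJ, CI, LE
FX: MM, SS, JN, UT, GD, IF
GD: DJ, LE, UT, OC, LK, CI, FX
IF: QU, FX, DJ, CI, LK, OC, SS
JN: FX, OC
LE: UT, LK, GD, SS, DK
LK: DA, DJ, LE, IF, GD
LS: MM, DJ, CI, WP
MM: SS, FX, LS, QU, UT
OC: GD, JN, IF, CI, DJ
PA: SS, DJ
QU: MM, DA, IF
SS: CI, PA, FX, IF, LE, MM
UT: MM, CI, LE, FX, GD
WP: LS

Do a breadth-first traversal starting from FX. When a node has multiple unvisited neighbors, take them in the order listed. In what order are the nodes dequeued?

Visit FX; enqueue MM, SS, JN, UT, GD, IF → queue [MM, SS, JN, UT, GD, IF]
Visit MM; enqueue LS, QU → queue [SS, JN, UT, GD, IF, LS, QU]
Visit SS; enqueue CI, PA, LE → queue [JN, UT, GD, IF, LS, QU, CI, PA, LE]
Visit JN; enqueue OC → queue [UT, GD, IF, LS, QU, CI, PA, LE, OC]
Visit UT → queue [GD, IF, LS, QU, CI, PA, LE, OC]
Visit GD; enqueue DJ, LK → queue [IF, LS, QU, CI, PA, LE, OC, DJ, LK]
Visit IF → queue [LS, QU, CI, PA, LE, OC, DJ, LK]
Visit LS; enqueue WP → queue [QU, CI, PA, LE, OC, DJ, LK, WP]
Visit QU; enqueue DA → queue [CI, PA, LE, OC, DJ, LK, WP, DA]
Visit CI; enqueue DK → queue [PA, LE, OC, DJ, LK, WP, DA, DK]
Visit PA → queue [LE, OC, DJ, LK, WP, DA, DK]
Visit LE → queue [OC, DJ, LK, WP, DA, DK]
Visit OC → queue [DJ, LK, WP, DA, DK]
Visit DJ → queue [LK, WP, DA, DK]
Visit LK → queue [WP, DA, DK]
Visit WP → queue [DA, DK]
Visit DA → queue [DK]
Visit DK → queue []

FX -> MM -> SS -> JN -> UT -> GD -> IF -> LS -> QU -> CI -> PA -> LE -> OC -> DJ -> LK -> WP -> DA -> DK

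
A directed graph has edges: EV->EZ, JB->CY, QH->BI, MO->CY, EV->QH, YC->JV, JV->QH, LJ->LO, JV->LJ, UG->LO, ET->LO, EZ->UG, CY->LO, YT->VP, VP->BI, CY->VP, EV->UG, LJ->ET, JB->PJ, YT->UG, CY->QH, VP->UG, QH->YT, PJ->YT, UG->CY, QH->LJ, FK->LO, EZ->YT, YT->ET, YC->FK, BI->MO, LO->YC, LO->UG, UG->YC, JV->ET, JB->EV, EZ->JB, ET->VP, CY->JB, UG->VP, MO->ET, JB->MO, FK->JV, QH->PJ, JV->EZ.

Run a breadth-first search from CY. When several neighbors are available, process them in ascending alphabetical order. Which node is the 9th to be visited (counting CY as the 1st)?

Visit CY; enqueue JB, LO, QH, VP → queue [JB, LO, QH, VP]
Visit JB; enqueue EV, MO, PJ → queue [LO, QH, VP, EV, MO, PJ]
Visit LO; enqueue UG, YC → queue [QH, VP, EV, MO, PJ, UG, YC]
Visit QH; enqueue BI, LJ, YT → queue [VP, EV, MO, PJ, UG, YC, BI, LJ, YT]
Visit VP → queue [EV, MO, PJ, UG, YC, BI, LJ, YT]
Visit EV; enqueue EZ → queue [MO, PJ, UG, YC, BI, LJ, YT, EZ]
Visit MO; enqueue ET → queue [PJ, UG, YC, BI, LJ, YT, EZ, ET]
Visit PJ → queue [UG, YC, BI, LJ, YT, EZ, ET]
Visit UG → queue [YC, BI, LJ, YT, EZ, ET]
Visit YC; enqueue FK, JV → queue [BI, LJ, YT, EZ, ET, FK, JV]
Visit BI → queue [LJ, YT, EZ, ET, FK, JV]
Visit LJ → queue [YT, EZ, ET, FK, JV]
Visit YT → queue [EZ, ET, FK, JV]
Visit EZ → queue [ET, FK, JV]
Visit ET → queue [FK, JV]
Visit FK → queue [JV]
Visit JV → queue []

Visit order: CY, JB, LO, QH, VP, EV, MO, PJ, UG, YC, BI, LJ, YT, EZ, ET, FK, JV

UG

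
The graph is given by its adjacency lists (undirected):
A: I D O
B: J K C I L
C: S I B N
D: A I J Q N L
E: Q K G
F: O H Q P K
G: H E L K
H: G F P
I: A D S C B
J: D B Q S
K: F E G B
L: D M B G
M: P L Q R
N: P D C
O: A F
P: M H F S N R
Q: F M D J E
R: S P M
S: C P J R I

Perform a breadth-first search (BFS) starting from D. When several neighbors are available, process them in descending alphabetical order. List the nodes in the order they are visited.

Visit D; enqueue Q, N, L, J, I, A → queue [Q, N, L, J, I, A]
Visit Q; enqueue M, F, E → queue [N, L, J, I, A, M, F, E]
Visit N; enqueue P, C → queue [L, J, I, A, M, F, E, P, C]
Visit L; enqueue G, B → queue [J, I, A, M, F, E, P, C, G, B]
Visit J; enqueue S → queue [I, A, M, F, E, P, C, G, B, S]
Visit I → queue [A, M, F, E, P, C, G, B, S]
Visit A; enqueue O → queue [M, F, E, P, C, G, B, S, O]
Visit M; enqueue R → queue [F, E, P, C, G, B, S, O, R]
Visit F; enqueue K, H → queue [E, P, C, G, B, S, O, R, K, H]
Visit E → queue [P, C, G, B, S, O, R, K, H]
Visit P → queue [C, G, B, S, O, R, K, H]
Visit C → queue [G, B, S, O, R, K, H]
Visit G → queue [B, S, O, R, K, H]
Visit B → queue [S, O, R, K, H]
Visit S → queue [O, R, K, H]
Visit O → queue [R, K, H]
Visit R → queue [K, H]
Visit K → queue [H]
Visit H → queue []

D -> Q -> N -> L -> J -> I -> A -> M -> F -> E -> P -> C -> G -> B -> S -> O -> R -> K -> H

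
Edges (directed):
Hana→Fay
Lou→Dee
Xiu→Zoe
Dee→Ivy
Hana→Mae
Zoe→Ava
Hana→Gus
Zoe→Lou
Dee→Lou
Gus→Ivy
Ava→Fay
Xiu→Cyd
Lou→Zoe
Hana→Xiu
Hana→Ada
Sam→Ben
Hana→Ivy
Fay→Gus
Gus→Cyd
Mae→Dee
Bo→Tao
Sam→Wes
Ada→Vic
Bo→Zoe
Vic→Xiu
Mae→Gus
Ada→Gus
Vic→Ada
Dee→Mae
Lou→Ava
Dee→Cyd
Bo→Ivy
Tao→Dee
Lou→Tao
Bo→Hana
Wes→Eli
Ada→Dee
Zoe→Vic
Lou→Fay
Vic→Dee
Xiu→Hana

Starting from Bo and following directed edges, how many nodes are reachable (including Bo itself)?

BFS from Bo visits: Bo, Hana, Ivy, Tao, Zoe, Ada, Fay, Gus, Mae, Xiu, Dee, Ava, Lou, Vic, Cyd
Reachable nodes: 15 of 19 total.

15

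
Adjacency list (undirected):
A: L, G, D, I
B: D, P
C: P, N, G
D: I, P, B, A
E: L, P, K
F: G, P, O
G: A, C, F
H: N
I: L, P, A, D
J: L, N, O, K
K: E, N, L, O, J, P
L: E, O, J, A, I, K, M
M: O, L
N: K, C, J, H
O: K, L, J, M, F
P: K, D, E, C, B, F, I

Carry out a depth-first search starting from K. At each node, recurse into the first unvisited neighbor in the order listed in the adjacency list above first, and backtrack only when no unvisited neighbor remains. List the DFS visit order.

Visit K
K → E
E → L
L → O
O → J
J → N
N → C
C → P
P → D
D → I
I → A
A → G
G → F
D → B
N → H
O → M

K, E, L, O, J, N, C, P, D, I, A, G, F, B, H, M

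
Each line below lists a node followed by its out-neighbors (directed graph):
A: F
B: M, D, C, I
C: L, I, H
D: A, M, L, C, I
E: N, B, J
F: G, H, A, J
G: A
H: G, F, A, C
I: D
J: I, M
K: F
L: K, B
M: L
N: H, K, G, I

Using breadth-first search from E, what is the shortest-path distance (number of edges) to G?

2

Level 0: E
Level 1: B, J, N
Level 2: C, D, G, H, I, K, M
Level 3: A, F, L
G first appears at level 2.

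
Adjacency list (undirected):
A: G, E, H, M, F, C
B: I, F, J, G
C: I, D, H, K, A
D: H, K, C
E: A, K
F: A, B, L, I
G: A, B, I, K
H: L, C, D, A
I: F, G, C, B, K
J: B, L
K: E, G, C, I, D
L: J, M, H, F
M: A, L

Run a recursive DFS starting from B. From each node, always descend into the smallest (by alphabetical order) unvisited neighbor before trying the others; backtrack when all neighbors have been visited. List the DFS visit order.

B, F, A, C, D, H, L, J, M, K, E, G, I

Visit B
B → F
F → A
A → C
C → D
D → H
H → L
L → J
L → M
D → K
K → E
K → G
G → I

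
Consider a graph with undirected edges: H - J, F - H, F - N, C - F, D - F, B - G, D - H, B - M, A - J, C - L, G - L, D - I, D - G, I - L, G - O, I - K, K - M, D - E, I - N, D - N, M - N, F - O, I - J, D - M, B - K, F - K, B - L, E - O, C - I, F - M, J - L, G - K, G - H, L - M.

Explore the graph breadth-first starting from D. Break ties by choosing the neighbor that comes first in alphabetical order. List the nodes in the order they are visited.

Visit D; enqueue E, F, G, H, I, M, N → queue [E, F, G, H, I, M, N]
Visit E; enqueue O → queue [F, G, H, I, M, N, O]
Visit F; enqueue C, K → queue [G, H, I, M, N, O, C, K]
Visit G; enqueue B, L → queue [H, I, M, N, O, C, K, B, L]
Visit H; enqueue J → queue [I, M, N, O, C, K, B, L, J]
Visit I → queue [M, N, O, C, K, B, L, J]
Visit M → queue [N, O, C, K, B, L, J]
Visit N → queue [O, C, K, B, L, J]
Visit O → queue [C, K, B, L, J]
Visit C → queue [K, B, L, J]
Visit K → queue [B, L, J]
Visit B → queue [L, J]
Visit L → queue [J]
Visit J; enqueue A → queue [A]
Visit A → queue []

D -> E -> F -> G -> H -> I -> M -> N -> O -> C -> K -> B -> L -> J -> A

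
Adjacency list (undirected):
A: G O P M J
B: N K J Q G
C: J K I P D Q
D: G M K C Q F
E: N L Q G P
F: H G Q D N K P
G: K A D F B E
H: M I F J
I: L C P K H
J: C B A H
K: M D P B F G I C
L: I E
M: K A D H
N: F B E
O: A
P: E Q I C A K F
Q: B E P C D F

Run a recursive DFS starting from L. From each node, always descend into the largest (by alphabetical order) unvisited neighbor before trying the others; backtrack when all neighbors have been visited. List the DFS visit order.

L -> I -> P -> Q -> F -> N -> E -> G -> K -> M -> H -> J -> C -> D -> B -> A -> O

Visit L
L → I
I → P
P → Q
Q → F
F → N
N → E
E → G
G → K
K → M
M → H
H → J
J → C
C → D
J → B
J → A
A → O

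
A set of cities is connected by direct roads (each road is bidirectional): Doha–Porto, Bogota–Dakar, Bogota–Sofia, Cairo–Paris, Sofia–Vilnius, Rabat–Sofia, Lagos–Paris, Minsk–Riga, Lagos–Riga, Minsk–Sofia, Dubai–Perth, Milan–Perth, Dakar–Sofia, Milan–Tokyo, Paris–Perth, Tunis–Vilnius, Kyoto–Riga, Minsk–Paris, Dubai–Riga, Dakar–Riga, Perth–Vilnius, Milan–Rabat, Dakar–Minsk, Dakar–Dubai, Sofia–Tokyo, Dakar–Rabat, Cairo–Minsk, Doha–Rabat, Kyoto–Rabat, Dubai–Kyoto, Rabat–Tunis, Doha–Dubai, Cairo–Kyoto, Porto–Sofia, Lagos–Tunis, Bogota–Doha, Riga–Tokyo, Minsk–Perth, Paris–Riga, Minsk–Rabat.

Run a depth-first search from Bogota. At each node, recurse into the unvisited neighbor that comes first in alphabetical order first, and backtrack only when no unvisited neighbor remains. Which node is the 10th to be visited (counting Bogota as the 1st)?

Rabat

Visit Bogota
Bogota → Dakar
Dakar → Dubai
Dubai → Doha
Doha → Porto
Porto → Sofia
Sofia → Minsk
Minsk → Cairo
Cairo → Kyoto
Kyoto → Rabat
Rabat → Milan
Milan → Perth
Perth → Paris
Paris → Lagos
Lagos → Riga
Riga → Tokyo
Lagos → Tunis
Tunis → Vilnius

Visit order: Bogota, Dakar, Dubai, Doha, Porto, Sofia, Minsk, Cairo, Kyoto, Rabat, Milan, Perth, Paris, Lagos, Riga, Tokyo, Tunis, Vilnius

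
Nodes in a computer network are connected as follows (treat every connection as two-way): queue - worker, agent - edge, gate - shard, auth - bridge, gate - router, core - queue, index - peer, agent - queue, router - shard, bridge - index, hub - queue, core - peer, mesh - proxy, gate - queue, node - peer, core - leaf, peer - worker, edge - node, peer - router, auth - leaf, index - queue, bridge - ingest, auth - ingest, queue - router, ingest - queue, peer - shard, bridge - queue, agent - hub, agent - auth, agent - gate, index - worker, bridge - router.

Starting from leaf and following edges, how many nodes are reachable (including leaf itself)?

BFS from leaf visits: leaf, core, auth, queue, peer, ingest, bridge, agent, worker, router, index, hub, gate, shard, node, edge
Reachable nodes: 16 of 18 total.

16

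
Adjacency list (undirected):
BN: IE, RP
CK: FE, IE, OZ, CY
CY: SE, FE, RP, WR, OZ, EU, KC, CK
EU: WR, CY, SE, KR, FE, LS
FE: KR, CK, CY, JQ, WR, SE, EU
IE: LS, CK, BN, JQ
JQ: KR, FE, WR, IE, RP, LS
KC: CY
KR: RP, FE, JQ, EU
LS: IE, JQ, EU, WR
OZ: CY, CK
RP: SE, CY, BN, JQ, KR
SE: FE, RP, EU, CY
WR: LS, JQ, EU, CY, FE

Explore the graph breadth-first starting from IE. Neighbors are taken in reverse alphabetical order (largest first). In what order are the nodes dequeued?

IE -> LS -> JQ -> CK -> BN -> WR -> EU -> RP -> KR -> FE -> OZ -> CY -> SE -> KC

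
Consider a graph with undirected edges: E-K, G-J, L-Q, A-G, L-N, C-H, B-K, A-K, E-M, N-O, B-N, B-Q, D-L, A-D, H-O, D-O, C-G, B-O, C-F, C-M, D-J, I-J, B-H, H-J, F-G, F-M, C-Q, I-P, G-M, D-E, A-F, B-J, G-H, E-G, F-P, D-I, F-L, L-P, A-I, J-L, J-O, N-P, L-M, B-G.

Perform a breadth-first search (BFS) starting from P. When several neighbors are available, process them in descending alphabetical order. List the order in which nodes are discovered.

P, N, L, I, F, O, B, Q, M, J, D, A, G, C, H, K, E

Visit P; enqueue N, L, I, F → queue [N, L, I, F]
Visit N; enqueue O, B → queue [L, I, F, O, B]
Visit L; enqueue Q, M, J, D → queue [I, F, O, B, Q, M, J, D]
Visit I; enqueue A → queue [F, O, B, Q, M, J, D, A]
Visit F; enqueue G, C → queue [O, B, Q, M, J, D, A, G, C]
Visit O; enqueue H → queue [B, Q, M, J, D, A, G, C, H]
Visit B; enqueue K → queue [Q, M, J, D, A, G, C, H, K]
Visit Q → queue [M, J, D, A, G, C, H, K]
Visit M; enqueue E → queue [J, D, A, G, C, H, K, E]
Visit J → queue [D, A, G, C, H, K, E]
Visit D → queue [A, G, C, H, K, E]
Visit A → queue [G, C, H, K, E]
Visit G → queue [C, H, K, E]
Visit C → queue [H, K, E]
Visit H → queue [K, E]
Visit K → queue [E]
Visit E → queue []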